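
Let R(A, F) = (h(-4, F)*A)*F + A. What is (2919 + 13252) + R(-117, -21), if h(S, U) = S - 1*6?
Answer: -8516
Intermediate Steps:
h(S, U) = -6 + S (h(S, U) = S - 6 = -6 + S)
R(A, F) = A - 10*A*F (R(A, F) = ((-6 - 4)*A)*F + A = (-10*A)*F + A = -10*A*F + A = A - 10*A*F)
(2919 + 13252) + R(-117, -21) = (2919 + 13252) - 117*(1 - 10*(-21)) = 16171 - 117*(1 + 210) = 16171 - 117*211 = 16171 - 24687 = -8516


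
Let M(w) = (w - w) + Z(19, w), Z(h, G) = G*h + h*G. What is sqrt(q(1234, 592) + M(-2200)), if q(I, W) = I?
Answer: I*sqrt(82366) ≈ 286.99*I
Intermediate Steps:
Z(h, G) = 2*G*h (Z(h, G) = G*h + G*h = 2*G*h)
M(w) = 38*w (M(w) = (w - w) + 2*w*19 = 0 + 38*w = 38*w)
sqrt(q(1234, 592) + M(-2200)) = sqrt(1234 + 38*(-2200)) = sqrt(1234 - 83600) = sqrt(-82366) = I*sqrt(82366)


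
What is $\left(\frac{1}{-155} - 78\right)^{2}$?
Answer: $\frac{146192281}{24025} \approx 6085.0$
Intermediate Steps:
$\left(\frac{1}{-155} - 78\right)^{2} = \left(- \frac{1}{155} - 78\right)^{2} = \left(- \frac{12091}{155}\right)^{2} = \frac{146192281}{24025}$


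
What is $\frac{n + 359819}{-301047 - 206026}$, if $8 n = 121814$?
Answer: $- \frac{1500183}{2028292} \approx -0.73963$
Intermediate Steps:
$n = \frac{60907}{4}$ ($n = \frac{1}{8} \cdot 121814 = \frac{60907}{4} \approx 15227.0$)
$\frac{n + 359819}{-301047 - 206026} = \frac{\frac{60907}{4} + 359819}{-301047 - 206026} = \frac{1500183}{4 \left(-507073\right)} = \frac{1500183}{4} \left(- \frac{1}{507073}\right) = - \frac{1500183}{2028292}$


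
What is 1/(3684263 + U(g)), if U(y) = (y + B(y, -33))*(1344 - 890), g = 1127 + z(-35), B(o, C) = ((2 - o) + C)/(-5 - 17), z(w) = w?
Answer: 11/46235262 ≈ 2.3791e-7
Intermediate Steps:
B(o, C) = -1/11 - C/22 + o/22 (B(o, C) = (2 + C - o)/(-22) = (2 + C - o)*(-1/22) = -1/11 - C/22 + o/22)
g = 1092 (g = 1127 - 35 = 1092)
U(y) = 7037/11 + 5221*y/11 (U(y) = (y + (-1/11 - 1/22*(-33) + y/22))*(1344 - 890) = (y + (-1/11 + 3/2 + y/22))*454 = (y + (31/22 + y/22))*454 = (31/22 + 23*y/22)*454 = 7037/11 + 5221*y/11)
1/(3684263 + U(g)) = 1/(3684263 + (7037/11 + (5221/11)*1092)) = 1/(3684263 + (7037/11 + 5701332/11)) = 1/(3684263 + 5708369/11) = 1/(46235262/11) = 11/46235262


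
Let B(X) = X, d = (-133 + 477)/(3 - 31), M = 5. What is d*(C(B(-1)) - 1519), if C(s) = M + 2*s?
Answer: 130376/7 ≈ 18625.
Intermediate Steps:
d = -86/7 (d = 344/(-28) = 344*(-1/28) = -86/7 ≈ -12.286)
C(s) = 5 + 2*s
d*(C(B(-1)) - 1519) = -86*((5 + 2*(-1)) - 1519)/7 = -86*((5 - 2) - 1519)/7 = -86*(3 - 1519)/7 = -86/7*(-1516) = 130376/7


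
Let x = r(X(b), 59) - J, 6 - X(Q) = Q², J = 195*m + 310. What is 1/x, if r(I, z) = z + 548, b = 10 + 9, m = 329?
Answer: -1/63858 ≈ -1.5660e-5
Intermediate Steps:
b = 19
J = 64465 (J = 195*329 + 310 = 64155 + 310 = 64465)
X(Q) = 6 - Q²
r(I, z) = 548 + z
x = -63858 (x = (548 + 59) - 1*64465 = 607 - 64465 = -63858)
1/x = 1/(-63858) = -1/63858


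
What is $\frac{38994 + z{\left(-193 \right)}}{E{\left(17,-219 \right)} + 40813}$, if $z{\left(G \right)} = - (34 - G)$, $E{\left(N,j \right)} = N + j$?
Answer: $\frac{38767}{40611} \approx 0.95459$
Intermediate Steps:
$z{\left(G \right)} = -34 + G$
$\frac{38994 + z{\left(-193 \right)}}{E{\left(17,-219 \right)} + 40813} = \frac{38994 - 227}{\left(17 - 219\right) + 40813} = \frac{38994 - 227}{-202 + 40813} = \frac{38767}{40611}$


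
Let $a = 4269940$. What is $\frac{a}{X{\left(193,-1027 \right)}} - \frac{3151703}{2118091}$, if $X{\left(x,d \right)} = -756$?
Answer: $- \frac{2261626043002}{400319199} \approx -5649.6$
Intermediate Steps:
$\frac{a}{X{\left(193,-1027 \right)}} - \frac{3151703}{2118091} = \frac{4269940}{-756} - \frac{3151703}{2118091} = 4269940 \left(- \frac{1}{756}\right) - \frac{3151703}{2118091} = - \frac{1067485}{189} - \frac{3151703}{2118091} = - \frac{2261626043002}{400319199}$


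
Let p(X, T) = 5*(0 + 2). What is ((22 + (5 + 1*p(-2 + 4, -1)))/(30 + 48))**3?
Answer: 50653/474552 ≈ 0.10674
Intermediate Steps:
p(X, T) = 10 (p(X, T) = 5*2 = 10)
((22 + (5 + 1*p(-2 + 4, -1)))/(30 + 48))**3 = ((22 + (5 + 1*10))/(30 + 48))**3 = ((22 + (5 + 10))/78)**3 = ((22 + 15)*(1/78))**3 = (37*(1/78))**3 = (37/78)**3 = 50653/474552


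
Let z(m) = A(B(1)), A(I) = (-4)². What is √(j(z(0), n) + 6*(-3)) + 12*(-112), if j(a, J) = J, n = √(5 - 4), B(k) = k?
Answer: -1344 + I*√17 ≈ -1344.0 + 4.1231*I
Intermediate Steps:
A(I) = 16
z(m) = 16
n = 1 (n = √1 = 1)
√(j(z(0), n) + 6*(-3)) + 12*(-112) = √(1 + 6*(-3)) + 12*(-112) = √(1 - 18) - 1344 = √(-17) - 1344 = I*√17 - 1344 = -1344 + I*√17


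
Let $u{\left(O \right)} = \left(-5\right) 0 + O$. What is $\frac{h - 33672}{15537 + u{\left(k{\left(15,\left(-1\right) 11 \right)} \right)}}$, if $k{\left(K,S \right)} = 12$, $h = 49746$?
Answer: $\frac{5358}{5183} \approx 1.0338$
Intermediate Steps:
$u{\left(O \right)} = O$ ($u{\left(O \right)} = 0 + O = O$)
$\frac{h - 33672}{15537 + u{\left(k{\left(15,\left(-1\right) 11 \right)} \right)}} = \frac{49746 - 33672}{15537 + 12} = \frac{16074}{15549} = 16074 \cdot \frac{1}{15549} = \frac{5358}{5183}$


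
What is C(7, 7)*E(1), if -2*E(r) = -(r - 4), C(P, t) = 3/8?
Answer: -9/16 ≈ -0.56250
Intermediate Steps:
C(P, t) = 3/8 (C(P, t) = 3*(⅛) = 3/8)
E(r) = -2 + r/2 (E(r) = -(-1)*(r - 4)/2 = -(-1)*(-4 + r)/2 = -(4 - r)/2 = -2 + r/2)
C(7, 7)*E(1) = 3*(-2 + (½)*1)/8 = 3*(-2 + ½)/8 = (3/8)*(-3/2) = -9/16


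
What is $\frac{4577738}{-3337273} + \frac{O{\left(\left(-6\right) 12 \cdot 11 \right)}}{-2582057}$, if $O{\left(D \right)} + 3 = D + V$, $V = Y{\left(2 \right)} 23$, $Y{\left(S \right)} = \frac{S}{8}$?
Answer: $- \frac{1152911854083}{840685766884} \approx -1.3714$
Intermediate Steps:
$Y{\left(S \right)} = \frac{S}{8}$ ($Y{\left(S \right)} = S \frac{1}{8} = \frac{S}{8}$)
$V = \frac{23}{4}$ ($V = \frac{1}{8} \cdot 2 \cdot 23 = \frac{1}{4} \cdot 23 = \frac{23}{4} \approx 5.75$)
$O{\left(D \right)} = \frac{11}{4} + D$ ($O{\left(D \right)} = -3 + \left(D + \frac{23}{4}\right) = -3 + \left(\frac{23}{4} + D\right) = \frac{11}{4} + D$)
$\frac{4577738}{-3337273} + \frac{O{\left(\left(-6\right) 12 \cdot 11 \right)}}{-2582057} = \frac{4577738}{-3337273} + \frac{\frac{11}{4} + \left(-6\right) 12 \cdot 11}{-2582057} = 4577738 \left(- \frac{1}{3337273}\right) + \left(\frac{11}{4} - 792\right) \left(- \frac{1}{2582057}\right) = - \frac{4577738}{3337273} + \left(\frac{11}{4} - 792\right) \left(- \frac{1}{2582057}\right) = - \frac{4577738}{3337273} - - \frac{77}{251908} = - \frac{4577738}{3337273} + \frac{77}{251908} = - \frac{1152911854083}{840685766884}$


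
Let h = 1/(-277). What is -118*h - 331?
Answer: -91569/277 ≈ -330.57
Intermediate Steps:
h = -1/277 ≈ -0.0036101
-118*h - 331 = -118*(-1/277) - 331 = 118/277 - 331 = -91569/277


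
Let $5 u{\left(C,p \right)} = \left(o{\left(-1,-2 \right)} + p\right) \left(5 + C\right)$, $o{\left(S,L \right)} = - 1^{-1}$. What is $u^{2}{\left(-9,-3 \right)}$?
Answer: $\frac{256}{25} \approx 10.24$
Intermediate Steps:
$o{\left(S,L \right)} = -1$ ($o{\left(S,L \right)} = \left(-1\right) 1 = -1$)
$u{\left(C,p \right)} = \frac{\left(-1 + p\right) \left(5 + C\right)}{5}$
$u^{2}{\left(-9,-3 \right)} = \left(-1 - 3 - - \frac{9}{5} + \frac{1}{5} \left(-9\right) \left(-3\right)\right)^{2} = \left(-1 - 3 + \frac{9}{5} + \frac{27}{5}\right)^{2} = \left(\frac{16}{5}\right)^{2} = \frac{256}{25}$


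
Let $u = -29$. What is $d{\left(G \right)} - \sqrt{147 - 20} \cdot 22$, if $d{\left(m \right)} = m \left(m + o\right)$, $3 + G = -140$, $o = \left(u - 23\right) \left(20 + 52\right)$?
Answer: $555841 - 22 \sqrt{127} \approx 5.5559 \cdot 10^{5}$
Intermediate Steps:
$o = -3744$ ($o = \left(-29 - 23\right) \left(20 + 52\right) = \left(-52\right) 72 = -3744$)
$G = -143$ ($G = -3 - 140 = -143$)
$d{\left(m \right)} = m \left(-3744 + m\right)$ ($d{\left(m \right)} = m \left(m - 3744\right) = m \left(-3744 + m\right)$)
$d{\left(G \right)} - \sqrt{147 - 20} \cdot 22 = - 143 \left(-3744 - 143\right) - \sqrt{147 - 20} \cdot 22 = \left(-143\right) \left(-3887\right) - \sqrt{127} \cdot 22 = 555841 - 22 \sqrt{127}$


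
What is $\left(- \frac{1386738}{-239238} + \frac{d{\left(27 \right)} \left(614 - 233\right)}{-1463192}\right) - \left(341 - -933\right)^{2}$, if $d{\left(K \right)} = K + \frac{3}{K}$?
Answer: $- \frac{23673231564313927}{14585463654} \approx -1.6231 \cdot 10^{6}$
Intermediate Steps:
$\left(- \frac{1386738}{-239238} + \frac{d{\left(27 \right)} \left(614 - 233\right)}{-1463192}\right) - \left(341 - -933\right)^{2} = \left(- \frac{1386738}{-239238} + \frac{\left(27 + \frac{3}{27}\right) \left(614 - 233\right)}{-1463192}\right) - \left(341 - -933\right)^{2} = \left(\left(-1386738\right) \left(- \frac{1}{239238}\right) + \left(27 + 3 \cdot \frac{1}{27}\right) 381 \left(- \frac{1}{1463192}\right)\right) - \left(341 + 933\right)^{2} = \left(\frac{77041}{13291} + \left(27 + \frac{1}{9}\right) 381 \left(- \frac{1}{1463192}\right)\right) - 1274^{2} = \left(\frac{77041}{13291} + \frac{244}{9} \cdot 381 \left(- \frac{1}{1463192}\right)\right) - 1623076 = \left(\frac{77041}{13291} + \frac{30988}{3} \left(- \frac{1}{1463192}\right)\right) - 1623076 = \left(\frac{77041}{13291} - \frac{7747}{1097394}\right) - 1623076 = \frac{84441365777}{14585463654} - 1623076 = - \frac{23673231564313927}{14585463654}$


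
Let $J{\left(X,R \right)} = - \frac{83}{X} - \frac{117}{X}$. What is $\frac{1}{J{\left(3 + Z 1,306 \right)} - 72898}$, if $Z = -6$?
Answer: $- \frac{3}{218494} \approx -1.373 \cdot 10^{-5}$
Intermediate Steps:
$J{\left(X,R \right)} = - \frac{200}{X}$
$\frac{1}{J{\left(3 + Z 1,306 \right)} - 72898} = \frac{1}{- \frac{200}{3 - 6} - 72898} = \frac{1}{- \frac{200}{-3} - 72898} = \frac{1}{\left(-200\right) \left(- \frac{1}{3}\right) - 72898} = \frac{1}{\frac{200}{3} - 72898} = \frac{1}{- \frac{218494}{3}} = - \frac{3}{218494}$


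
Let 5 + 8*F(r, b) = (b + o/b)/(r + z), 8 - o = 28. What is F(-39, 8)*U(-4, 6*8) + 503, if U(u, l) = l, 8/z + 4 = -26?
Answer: 278102/589 ≈ 472.16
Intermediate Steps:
o = -20 (o = 8 - 1*28 = 8 - 28 = -20)
z = -4/15 (z = 8/(-4 - 26) = 8/(-30) = 8*(-1/30) = -4/15 ≈ -0.26667)
F(r, b) = -5/8 + (b - 20/b)/(8*(-4/15 + r)) (F(r, b) = -5/8 + ((b - 20/b)/(r - 4/15))/8 = -5/8 + ((b - 20/b)/(-4/15 + r))/8 = -5/8 + (b - 20/b)/(8*(-4/15 + r)))
F(-39, 8)*U(-4, 6*8) + 503 = ((5/8)*(-60 + 3*8**2 + 4*8 - 15*8*(-39))/(8*(-4 + 15*(-39))))*(6*8) + 503 = ((5/8)*(1/8)*(-60 + 3*64 + 32 + 4680)/(-4 - 585))*48 + 503 = ((5/8)*(1/8)*(-60 + 192 + 32 + 4680)/(-589))*48 + 503 = ((5/8)*(1/8)*(-1/589)*4844)*48 + 503 = -6055/9424*48 + 503 = -18165/589 + 503 = 278102/589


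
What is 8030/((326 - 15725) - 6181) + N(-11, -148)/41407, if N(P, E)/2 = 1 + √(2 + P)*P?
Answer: -33245505/89356306 - 66*I/41407 ≈ -0.37206 - 0.0015939*I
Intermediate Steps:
N(P, E) = 2 + 2*P*√(2 + P) (N(P, E) = 2*(1 + √(2 + P)*P) = 2*(1 + P*√(2 + P)) = 2 + 2*P*√(2 + P))
8030/((326 - 15725) - 6181) + N(-11, -148)/41407 = 8030/((326 - 15725) - 6181) + (2 + 2*(-11)*√(2 - 11))/41407 = 8030/(-15399 - 6181) + (2 + 2*(-11)*√(-9))*(1/41407) = 8030/(-21580) + (2 + 2*(-11)*(3*I))*(1/41407) = 8030*(-1/21580) + (2 - 66*I)*(1/41407) = -803/2158 + (2/41407 - 66*I/41407) = -33245505/89356306 - 66*I/41407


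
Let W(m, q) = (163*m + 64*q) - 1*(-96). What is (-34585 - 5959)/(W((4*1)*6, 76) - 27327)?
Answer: 40544/18455 ≈ 2.1969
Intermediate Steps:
W(m, q) = 96 + 64*q + 163*m (W(m, q) = (64*q + 163*m) + 96 = 96 + 64*q + 163*m)
(-34585 - 5959)/(W((4*1)*6, 76) - 27327) = (-34585 - 5959)/((96 + 64*76 + 163*((4*1)*6)) - 27327) = -40544/((96 + 4864 + 163*(4*6)) - 27327) = -40544/((96 + 4864 + 163*24) - 27327) = -40544/((96 + 4864 + 3912) - 27327) = -40544/(8872 - 27327) = -40544/(-18455) = -40544*(-1/18455) = 40544/18455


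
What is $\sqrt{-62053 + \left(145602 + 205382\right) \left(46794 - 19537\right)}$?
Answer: $\sqrt{9566708835} \approx 97810.0$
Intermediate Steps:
$\sqrt{-62053 + \left(145602 + 205382\right) \left(46794 - 19537\right)} = \sqrt{-62053 + 350984 \cdot 27257} = \sqrt{-62053 + 9566770888} = \sqrt{9566708835}$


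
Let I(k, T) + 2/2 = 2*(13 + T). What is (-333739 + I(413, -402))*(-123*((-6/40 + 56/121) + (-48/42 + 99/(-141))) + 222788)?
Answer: -29693389235695719/398090 ≈ -7.4590e+10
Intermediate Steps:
I(k, T) = 25 + 2*T (I(k, T) = -1 + 2*(13 + T) = -1 + (26 + 2*T) = 25 + 2*T)
(-333739 + I(413, -402))*(-123*((-6/40 + 56/121) + (-48/42 + 99/(-141))) + 222788) = (-333739 + (25 + 2*(-402)))*(-123*((-6/40 + 56/121) + (-48/42 + 99/(-141))) + 222788) = (-333739 + (25 - 804))*(-123*((-6*1/40 + 56*(1/121)) + (-48*1/42 + 99*(-1/141))) + 222788) = (-333739 - 779)*(-123*((-3/20 + 56/121) + (-8/7 - 33/47)) + 222788) = -334518*(-123*(757/2420 - 607/329) + 222788) = -334518*(-123*(-1219887/796180) + 222788) = -334518*(150046101/796180 + 222788) = -334518*177529395941/796180 = -29693389235695719/398090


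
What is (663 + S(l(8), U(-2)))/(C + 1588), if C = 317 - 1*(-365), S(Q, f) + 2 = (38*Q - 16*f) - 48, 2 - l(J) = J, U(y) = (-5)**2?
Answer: -3/454 ≈ -0.0066079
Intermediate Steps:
U(y) = 25
l(J) = 2 - J
S(Q, f) = -50 - 16*f + 38*Q (S(Q, f) = -2 + ((38*Q - 16*f) - 48) = -2 + ((-16*f + 38*Q) - 48) = -2 + (-48 - 16*f + 38*Q) = -50 - 16*f + 38*Q)
C = 682 (C = 317 + 365 = 682)
(663 + S(l(8), U(-2)))/(C + 1588) = (663 + (-50 - 16*25 + 38*(2 - 1*8)))/(682 + 1588) = (663 + (-50 - 400 + 38*(2 - 8)))/2270 = (663 + (-50 - 400 + 38*(-6)))*(1/2270) = (663 + (-50 - 400 - 228))*(1/2270) = (663 - 678)*(1/2270) = -15*1/2270 = -3/454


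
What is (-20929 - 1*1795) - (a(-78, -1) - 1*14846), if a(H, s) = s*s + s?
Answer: -7878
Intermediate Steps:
a(H, s) = s + s**2 (a(H, s) = s**2 + s = s + s**2)
(-20929 - 1*1795) - (a(-78, -1) - 1*14846) = (-20929 - 1*1795) - (-(1 - 1) - 1*14846) = (-20929 - 1795) - (-1*0 - 14846) = -22724 - (0 - 14846) = -22724 - 1*(-14846) = -22724 + 14846 = -7878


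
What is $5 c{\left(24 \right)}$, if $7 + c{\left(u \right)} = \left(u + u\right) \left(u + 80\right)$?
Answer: $24925$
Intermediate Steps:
$c{\left(u \right)} = -7 + 2 u \left(80 + u\right)$ ($c{\left(u \right)} = -7 + \left(u + u\right) \left(u + 80\right) = -7 + 2 u \left(80 + u\right)$)
$5 c{\left(24 \right)} = 5 \left(-7 + 2 \cdot 24^{2} + 160 \cdot 24\right) = 5 \left(-7 + 2 \cdot 576 + 3840\right) = 5 \left(-7 + 1152 + 3840\right) = 5 \cdot 4985 = 24925$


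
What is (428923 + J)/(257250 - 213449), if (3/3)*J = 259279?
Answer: 688202/43801 ≈ 15.712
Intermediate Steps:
J = 259279
(428923 + J)/(257250 - 213449) = (428923 + 259279)/(257250 - 213449) = 688202/43801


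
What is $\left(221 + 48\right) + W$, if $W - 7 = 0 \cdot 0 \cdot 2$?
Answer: $276$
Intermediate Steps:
$W = 7$ ($W = 7 + 0 \cdot 0 \cdot 2 = 7 + 0 \cdot 2 = 7 + 0 = 7$)
$\left(221 + 48\right) + W = \left(221 + 48\right) + 7 = 269 + 7 = 276$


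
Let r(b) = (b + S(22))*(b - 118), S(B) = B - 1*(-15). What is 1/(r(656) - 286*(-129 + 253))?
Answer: 1/337370 ≈ 2.9641e-6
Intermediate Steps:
S(B) = 15 + B (S(B) = B + 15 = 15 + B)
r(b) = (-118 + b)*(37 + b) (r(b) = (b + (15 + 22))*(b - 118) = (b + 37)*(-118 + b) = (37 + b)*(-118 + b) = (-118 + b)*(37 + b))
1/(r(656) - 286*(-129 + 253)) = 1/((-4366 + 656**2 - 81*656) - 286*(-129 + 253)) = 1/((-4366 + 430336 - 53136) - 286*124) = 1/(372834 - 35464) = 1/337370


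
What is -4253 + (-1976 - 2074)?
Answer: -8303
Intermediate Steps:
-4253 + (-1976 - 2074) = -4253 - 4050 = -8303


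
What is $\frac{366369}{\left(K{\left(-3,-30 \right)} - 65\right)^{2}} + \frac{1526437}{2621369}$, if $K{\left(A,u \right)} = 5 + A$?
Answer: $\frac{322148922538}{3468071187} \approx 92.89$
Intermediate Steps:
$\frac{366369}{\left(K{\left(-3,-30 \right)} - 65\right)^{2}} + \frac{1526437}{2621369} = \frac{366369}{\left(\left(5 - 3\right) - 65\right)^{2}} + \frac{1526437}{2621369} = \frac{366369}{\left(2 - 65\right)^{2}} + 1526437 \cdot \frac{1}{2621369} = \frac{366369}{\left(-63\right)^{2}} + \frac{1526437}{2621369} = \frac{366369}{3969} + \frac{1526437}{2621369} = 366369 \cdot \frac{1}{3969} + \frac{1526437}{2621369} = \frac{122123}{1323} + \frac{1526437}{2621369} = \frac{322148922538}{3468071187}$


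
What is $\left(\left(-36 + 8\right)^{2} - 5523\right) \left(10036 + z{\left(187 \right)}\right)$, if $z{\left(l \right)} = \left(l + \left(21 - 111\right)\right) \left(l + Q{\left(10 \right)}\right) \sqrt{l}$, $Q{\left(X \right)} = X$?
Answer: $-47560604 - 90557551 \sqrt{187} \approx -1.2859 \cdot 10^{9}$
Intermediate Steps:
$z{\left(l \right)} = \sqrt{l} \left(-90 + l\right) \left(10 + l\right)$ ($z{\left(l \right)} = \left(l + \left(21 - 111\right)\right) \left(l + 10\right) \sqrt{l} = \left(l + \left(21 - 111\right)\right) \left(10 + l\right) \sqrt{l} = \left(l - 90\right) \left(10 + l\right) \sqrt{l} = \left(-90 + l\right) \left(10 + l\right) \sqrt{l} = \sqrt{l} \left(-90 + l\right) \left(10 + l\right)$)
$\left(\left(-36 + 8\right)^{2} - 5523\right) \left(10036 + z{\left(187 \right)}\right) = \left(\left(-36 + 8\right)^{2} - 5523\right) \left(10036 + \sqrt{187} \left(-900 + 187^{2} - 14960\right)\right) = \left(\left(-28\right)^{2} + \left(-23235 + 17712\right)\right) \left(10036 + \sqrt{187} \left(-900 + 34969 - 14960\right)\right) = \left(784 - 5523\right) \left(10036 + \sqrt{187} \cdot 19109\right) = - 4739 \left(10036 + 19109 \sqrt{187}\right) = -47560604 - 90557551 \sqrt{187}$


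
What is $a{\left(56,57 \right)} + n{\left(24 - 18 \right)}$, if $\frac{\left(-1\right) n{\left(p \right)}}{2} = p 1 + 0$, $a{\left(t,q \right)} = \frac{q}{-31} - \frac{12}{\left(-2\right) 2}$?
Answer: $- \frac{336}{31} \approx -10.839$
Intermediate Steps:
$a{\left(t,q \right)} = 3 - \frac{q}{31}$ ($a{\left(t,q \right)} = q \left(- \frac{1}{31}\right) - \frac{12}{-4} = - \frac{q}{31} - -3 = - \frac{q}{31} + 3 = 3 - \frac{q}{31}$)
$n{\left(p \right)} = - 2 p$ ($n{\left(p \right)} = - 2 \left(p 1 + 0\right) = - 2 \left(p + 0\right) = - 2 p$)
$a{\left(56,57 \right)} + n{\left(24 - 18 \right)} = \left(3 - \frac{57}{31}\right) - 2 \left(24 - 18\right) = \left(3 - \frac{57}{31}\right) - 12 = \frac{36}{31} - 12 = - \frac{336}{31}$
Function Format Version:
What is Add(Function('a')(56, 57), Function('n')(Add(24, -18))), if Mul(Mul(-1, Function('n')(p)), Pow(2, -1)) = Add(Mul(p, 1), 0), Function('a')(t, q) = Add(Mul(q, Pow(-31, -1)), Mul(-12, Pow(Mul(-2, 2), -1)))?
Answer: Rational(-336, 31) ≈ -10.839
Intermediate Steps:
Function('a')(t, q) = Add(3, Mul(Rational(-1, 31), q)) (Function('a')(t, q) = Add(Mul(q, Rational(-1, 31)), Mul(-12, Pow(-4, -1))) = Add(Mul(Rational(-1, 31), q), Mul(-12, Rational(-1, 4))) = Add(Mul(Rational(-1, 31), q), 3) = Add(3, Mul(Rational(-1, 31), q)))
Function('n')(p) = Mul(-2, p) (Function('n')(p) = Mul(-2, Add(Mul(p, 1), 0)) = Mul(-2, Add(p, 0)) = Mul(-2, p))
Add(Function('a')(56, 57), Function('n')(Add(24, -18))) = Add(Add(3, Mul(Rational(-1, 31), 57)), Mul(-2, Add(24, -18))) = Add(Add(3, Rational(-57, 31)), Mul(-2, 6)) = Add(Rational(36, 31), -12) = Rational(-336, 31)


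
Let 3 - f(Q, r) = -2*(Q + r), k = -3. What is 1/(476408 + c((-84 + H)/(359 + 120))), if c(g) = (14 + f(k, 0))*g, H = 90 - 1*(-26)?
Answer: 479/228199784 ≈ 2.0990e-6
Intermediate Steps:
H = 116 (H = 90 + 26 = 116)
f(Q, r) = 3 + 2*Q + 2*r (f(Q, r) = 3 - (-2)*(Q + r) = 3 - (-2*Q - 2*r) = 3 + (2*Q + 2*r) = 3 + 2*Q + 2*r)
c(g) = 11*g (c(g) = (14 + (3 + 2*(-3) + 2*0))*g = (14 + (3 - 6 + 0))*g = (14 - 3)*g = 11*g)
1/(476408 + c((-84 + H)/(359 + 120))) = 1/(476408 + 11*((-84 + 116)/(359 + 120))) = 1/(476408 + 11*(32/479)) = 1/(476408 + 352/479) = 1/(228199784/479) = 479/228199784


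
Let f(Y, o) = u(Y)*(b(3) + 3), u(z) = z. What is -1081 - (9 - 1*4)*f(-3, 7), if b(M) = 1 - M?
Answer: -1066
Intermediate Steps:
f(Y, o) = Y (f(Y, o) = Y*((1 - 1*3) + 3) = Y*((1 - 3) + 3) = Y*(-2 + 3) = Y*1 = Y)
-1081 - (9 - 1*4)*f(-3, 7) = -1081 - (9 - 1*4)*(-3) = -1081 - (9 - 4)*(-3) = -1081 - 5*(-3) = -1081 - 1*(-15) = -1081 + 15 = -1066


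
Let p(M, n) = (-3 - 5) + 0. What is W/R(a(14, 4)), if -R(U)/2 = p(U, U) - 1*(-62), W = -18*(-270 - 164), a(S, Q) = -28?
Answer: -217/3 ≈ -72.333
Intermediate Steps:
W = 7812 (W = -18*(-434) = 7812)
p(M, n) = -8 (p(M, n) = -8 + 0 = -8)
R(U) = -108 (R(U) = -2*(-8 - 1*(-62)) = -2*(-8 + 62) = -2*54 = -108)
W/R(a(14, 4)) = 7812/(-108) = 7812*(-1/108) = -217/3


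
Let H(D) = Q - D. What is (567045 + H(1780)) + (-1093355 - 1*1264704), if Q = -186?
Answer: -1792980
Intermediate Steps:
H(D) = -186 - D
(567045 + H(1780)) + (-1093355 - 1*1264704) = (567045 + (-186 - 1*1780)) + (-1093355 - 1*1264704) = (567045 + (-186 - 1780)) + (-1093355 - 1264704) = (567045 - 1966) - 2358059 = 565079 - 2358059 = -1792980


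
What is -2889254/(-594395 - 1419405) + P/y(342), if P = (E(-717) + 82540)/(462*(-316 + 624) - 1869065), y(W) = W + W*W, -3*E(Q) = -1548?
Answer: 146312043894377239/101979015413883300 ≈ 1.4347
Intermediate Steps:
E(Q) = 516 (E(Q) = -1/3*(-1548) = 516)
y(W) = W + W**2
P = -83056/1726769 (P = (516 + 82540)/(462*(-316 + 624) - 1869065) = 83056/(462*308 - 1869065) = 83056/(142296 - 1869065) = 83056/(-1726769) = 83056*(-1/1726769) = -83056/1726769 ≈ -0.048099)
-2889254/(-594395 - 1419405) + P/y(342) = -2889254/(-594395 - 1419405) - 83056*1/(342*(1 + 342))/1726769 = -2889254/(-2013800) - 83056/(1726769*(342*343)) = -2889254*(-1/2013800) - 83056/1726769/117306 = 1444627/1006900 - 83056/1726769*1/117306 = 1444627/1006900 - 41528/101280182157 = 146312043894377239/101979015413883300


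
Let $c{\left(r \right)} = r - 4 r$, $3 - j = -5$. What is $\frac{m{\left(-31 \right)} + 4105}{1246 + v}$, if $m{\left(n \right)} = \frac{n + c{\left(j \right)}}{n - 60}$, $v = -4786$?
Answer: $- \frac{37361}{32214} \approx -1.1598$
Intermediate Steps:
$j = 8$ ($j = 3 - -5 = 3 + 5 = 8$)
$c{\left(r \right)} = - 3 r$
$m{\left(n \right)} = \frac{-24 + n}{-60 + n}$ ($m{\left(n \right)} = \frac{n - 24}{n - 60} = \frac{n - 24}{-60 + n} = \frac{-24 + n}{-60 + n}$)
$\frac{m{\left(-31 \right)} + 4105}{1246 + v} = \frac{\frac{-24 - 31}{-60 - 31} + 4105}{1246 - 4786} = \frac{\frac{1}{-91} \left(-55\right) + 4105}{-3540} = \left(\left(- \frac{1}{91}\right) \left(-55\right) + 4105\right) \left(- \frac{1}{3540}\right) = \left(\frac{55}{91} + 4105\right) \left(- \frac{1}{3540}\right) = \frac{373610}{91} \left(- \frac{1}{3540}\right) = - \frac{37361}{32214}$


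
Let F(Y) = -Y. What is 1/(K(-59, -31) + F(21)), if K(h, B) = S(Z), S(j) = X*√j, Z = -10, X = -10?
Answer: I/(-21*I + 10*√10) ≈ -0.014573 + 0.021945*I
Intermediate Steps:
S(j) = -10*√j
K(h, B) = -10*I*√10
1/(K(-59, -31) + F(21)) = 1/(-10*I*√10 - 1*21) = 1/(-10*I*√10 - 21) = 1/(-21 - 10*I*√10)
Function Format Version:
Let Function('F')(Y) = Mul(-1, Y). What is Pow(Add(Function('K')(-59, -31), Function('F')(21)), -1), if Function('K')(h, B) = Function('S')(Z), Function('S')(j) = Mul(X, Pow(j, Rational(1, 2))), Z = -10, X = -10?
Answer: Mul(I, Pow(Add(Mul(-21, I), Mul(10, Pow(10, Rational(1, 2)))), -1)) ≈ Add(-0.014573, Mul(0.021945, I))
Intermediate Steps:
Function('S')(j) = Mul(-10, Pow(j, Rational(1, 2)))
Function('K')(h, B) = Mul(-10, I, Pow(10, Rational(1, 2))) (Function('K')(h, B) = Mul(-10, Pow(-10, Rational(1, 2))) = Mul(-10, Mul(I, Pow(10, Rational(1, 2)))) = Mul(-10, I, Pow(10, Rational(1, 2))))
Pow(Add(Function('K')(-59, -31), Function('F')(21)), -1) = Pow(Add(Mul(-10, I, Pow(10, Rational(1, 2))), Mul(-1, 21)), -1) = Pow(Add(Mul(-10, I, Pow(10, Rational(1, 2))), -21), -1) = Pow(Add(-21, Mul(-10, I, Pow(10, Rational(1, 2)))), -1)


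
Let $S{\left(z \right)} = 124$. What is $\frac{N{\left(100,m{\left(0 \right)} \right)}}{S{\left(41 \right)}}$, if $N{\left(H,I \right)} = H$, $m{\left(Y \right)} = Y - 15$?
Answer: $\frac{25}{31} \approx 0.80645$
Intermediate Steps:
$m{\left(Y \right)} = -15 + Y$
$\frac{N{\left(100,m{\left(0 \right)} \right)}}{S{\left(41 \right)}} = \frac{100}{124} = 100 \cdot \frac{1}{124} = \frac{25}{31}$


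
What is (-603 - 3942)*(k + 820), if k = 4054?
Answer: -22152330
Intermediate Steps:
(-603 - 3942)*(k + 820) = (-603 - 3942)*(4054 + 820) = -4545*4874 = -22152330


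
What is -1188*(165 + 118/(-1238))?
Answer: -121266288/619 ≈ -1.9591e+5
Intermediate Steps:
-1188*(165 + 118/(-1238)) = -1188*(165 + 118*(-1/1238)) = -1188*(165 - 59/619) = -1188*102076/619 = -121266288/619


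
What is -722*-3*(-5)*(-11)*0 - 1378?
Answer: -1378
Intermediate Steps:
-722*-3*(-5)*(-11)*0 - 1378 = -722*15*(-11)*0 - 1378 = -(-119130)*0 - 1378 = -722*0 - 1378 = 0 - 1378 = -1378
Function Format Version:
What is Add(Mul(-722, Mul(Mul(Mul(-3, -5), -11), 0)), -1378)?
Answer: -1378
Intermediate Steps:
Add(Mul(-722, Mul(Mul(Mul(-3, -5), -11), 0)), -1378) = Add(Mul(-722, Mul(Mul(15, -11), 0)), -1378) = Add(Mul(-722, Mul(-165, 0)), -1378) = Add(Mul(-722, 0), -1378) = Add(0, -1378) = -1378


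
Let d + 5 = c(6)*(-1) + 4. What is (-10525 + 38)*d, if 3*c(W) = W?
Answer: 31461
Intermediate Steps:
c(W) = W/3
d = -3 (d = -5 + (((⅓)*6)*(-1) + 4) = -5 + (2*(-1) + 4) = -5 + (-2 + 4) = -5 + 2 = -3)
(-10525 + 38)*d = (-10525 + 38)*(-3) = -10487*(-3) = 31461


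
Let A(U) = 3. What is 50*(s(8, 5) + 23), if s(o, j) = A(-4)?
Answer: 1300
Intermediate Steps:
s(o, j) = 3
50*(s(8, 5) + 23) = 50*(3 + 23) = 50*26 = 1300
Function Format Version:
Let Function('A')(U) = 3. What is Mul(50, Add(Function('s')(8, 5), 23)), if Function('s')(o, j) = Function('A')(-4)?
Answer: 1300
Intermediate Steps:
Function('s')(o, j) = 3
Mul(50, Add(Function('s')(8, 5), 23)) = Mul(50, Add(3, 23)) = Mul(50, 26) = 1300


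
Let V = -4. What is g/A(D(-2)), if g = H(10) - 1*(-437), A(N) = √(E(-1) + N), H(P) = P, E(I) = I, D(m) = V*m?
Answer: 447*√7/7 ≈ 168.95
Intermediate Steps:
D(m) = -4*m
A(N) = √(-1 + N)
g = 447 (g = 10 - 1*(-437) = 10 + 437 = 447)
g/A(D(-2)) = 447/(√(-1 - 4*(-2))) = 447/(√(-1 + 8)) = 447/(√7) = 447*(√7/7) = 447*√7/7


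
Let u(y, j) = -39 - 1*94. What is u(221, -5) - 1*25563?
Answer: -25696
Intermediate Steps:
u(y, j) = -133 (u(y, j) = -39 - 94 = -133)
u(221, -5) - 1*25563 = -133 - 1*25563 = -133 - 25563 = -25696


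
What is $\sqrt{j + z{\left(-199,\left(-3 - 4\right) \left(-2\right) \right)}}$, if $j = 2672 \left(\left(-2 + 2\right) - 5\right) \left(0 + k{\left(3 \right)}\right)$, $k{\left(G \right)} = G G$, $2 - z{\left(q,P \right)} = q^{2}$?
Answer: $i \sqrt{159839} \approx 399.8 i$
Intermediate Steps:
$z{\left(q,P \right)} = 2 - q^{2}$
$k{\left(G \right)} = G^{2}$
$j = -120240$ ($j = 2672 \left(\left(-2 + 2\right) - 5\right) \left(0 + 3^{2}\right) = 2672 \left(0 - 5\right) \left(0 + 9\right) = 2672 \left(\left(-5\right) 9\right) = 2672 \left(-45\right) = -120240$)
$\sqrt{j + z{\left(-199,\left(-3 - 4\right) \left(-2\right) \right)}} = \sqrt{-120240 + \left(2 - \left(-199\right)^{2}\right)} = \sqrt{-120240 + \left(2 - 39601\right)} = \sqrt{-120240 - 39599} = \sqrt{-159839} = i \sqrt{159839}$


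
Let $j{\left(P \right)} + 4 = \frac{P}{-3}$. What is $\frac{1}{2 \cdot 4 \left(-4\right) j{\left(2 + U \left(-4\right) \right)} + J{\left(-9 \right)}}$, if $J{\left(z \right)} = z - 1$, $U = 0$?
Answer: $\frac{3}{418} \approx 0.007177$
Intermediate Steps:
$j{\left(P \right)} = -4 - \frac{P}{3}$ ($j{\left(P \right)} = -4 + \frac{P}{-3} = -4 + P \left(- \frac{1}{3}\right) = -4 - \frac{P}{3}$)
$J{\left(z \right)} = -1 + z$
$\frac{1}{2 \cdot 4 \left(-4\right) j{\left(2 + U \left(-4\right) \right)} + J{\left(-9 \right)}} = \frac{1}{2 \cdot 4 \left(-4\right) \left(-4 - \frac{2 + 0 \left(-4\right)}{3}\right) - 10} = \frac{1}{8 \left(-4\right) \left(-4 - \frac{2 + 0}{3}\right) - 10} = \frac{1}{- 32 \left(-4 - \frac{2}{3}\right) - 10} = \frac{1}{\left(-32\right) \left(- \frac{14}{3}\right) - 10} = \frac{1}{\frac{448}{3} - 10} = \frac{1}{\frac{418}{3}} = \frac{3}{418}$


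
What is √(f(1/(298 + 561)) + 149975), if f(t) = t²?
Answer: 8*√1729120359/859 ≈ 387.27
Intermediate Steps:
√(f(1/(298 + 561)) + 149975) = √((1/(298 + 561))² + 149975) = √((1/859)² + 149975) = √(1/737881 + 149975) = √(110663702976/737881) = 8*√1729120359/859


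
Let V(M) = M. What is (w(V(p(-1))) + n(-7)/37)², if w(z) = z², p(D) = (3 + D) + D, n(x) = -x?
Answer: 1936/1369 ≈ 1.4142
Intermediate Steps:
p(D) = 3 + 2*D
(w(V(p(-1))) + n(-7)/37)² = ((3 + 2*(-1))² - 1*(-7)/37)² = ((3 - 2)² + 7*(1/37))² = (1² + 7/37)² = (1 + 7/37)² = (44/37)² = 1936/1369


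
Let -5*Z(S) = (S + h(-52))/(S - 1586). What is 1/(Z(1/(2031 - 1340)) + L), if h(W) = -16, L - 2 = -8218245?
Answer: -1095925/9006577961986 ≈ -1.2168e-7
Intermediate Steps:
L = -8218243 (L = 2 - 8218245 = -8218243)
Z(S) = -(-16 + S)/(5*(-1586 + S)) (Z(S) = -(S - 16)/(5*(S - 1586)) = -(-16 + S)/(5*(-1586 + S)))
1/(Z(1/(2031 - 1340)) + L) = 1/((16 - 1/(2031 - 1340))/(5*(-1586 + 1/(2031 - 1340))) - 8218243) = 1/((16 - 1/691)/(5*(-1586 + 1/691)) - 8218243) = 1/((16 - 1*1/691)/(5*(-1586 + 1/691)) - 8218243) = 1/((16 - 1/691)/(5*(-1095925/691)) - 8218243) = 1/((⅕)*(-691/1095925)*(11055/691) - 8218243) = 1/(-2211/1095925 - 8218243) = 1/(-9006577961986/1095925) = -1095925/9006577961986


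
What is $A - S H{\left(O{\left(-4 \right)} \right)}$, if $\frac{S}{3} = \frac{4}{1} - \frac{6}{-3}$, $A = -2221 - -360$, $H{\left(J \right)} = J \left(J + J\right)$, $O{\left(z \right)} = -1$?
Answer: $-1897$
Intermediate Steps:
$H{\left(J \right)} = 2 J^{2}$ ($H{\left(J \right)} = J 2 J = 2 J^{2}$)
$A = -1861$ ($A = -2221 + 360 = -1861$)
$S = 18$ ($S = 3 \left(\frac{4}{1} - \frac{6}{-3}\right) = 3 \left(4 \cdot 1 - -2\right) = 3 \left(4 + 2\right) = 3 \cdot 6 = 18$)
$A - S H{\left(O{\left(-4 \right)} \right)} = -1861 - 18 \cdot 2 \left(-1\right)^{2} = -1861 - 18 \cdot 2 \cdot 1 = -1861 - 18 \cdot 2 = -1861 - 36 = -1897$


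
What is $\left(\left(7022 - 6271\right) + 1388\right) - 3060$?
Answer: $-921$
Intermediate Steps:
$\left(\left(7022 - 6271\right) + 1388\right) - 3060 = \left(751 + 1388\right) - 3060 = 2139 - 3060 = -921$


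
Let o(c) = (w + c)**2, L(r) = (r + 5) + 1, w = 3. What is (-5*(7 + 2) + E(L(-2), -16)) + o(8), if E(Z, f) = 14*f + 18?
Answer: -130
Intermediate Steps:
L(r) = 6 + r (L(r) = (5 + r) + 1 = 6 + r)
o(c) = (3 + c)**2
E(Z, f) = 18 + 14*f
(-5*(7 + 2) + E(L(-2), -16)) + o(8) = (-5*(7 + 2) + (18 + 14*(-16))) + (3 + 8)**2 = (-5*9 + (18 - 224)) + 11**2 = (-45 - 206) + 121 = -251 + 121 = -130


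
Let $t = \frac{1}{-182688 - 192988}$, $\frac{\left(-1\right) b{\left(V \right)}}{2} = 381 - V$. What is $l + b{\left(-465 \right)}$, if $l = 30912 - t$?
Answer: $\frac{10977252721}{375676} \approx 29220.0$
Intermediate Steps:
$b{\left(V \right)} = -762 + 2 V$ ($b{\left(V \right)} = - 2 \left(381 - V\right) = -762 + 2 V$)
$t = - \frac{1}{375676}$ ($t = \frac{1}{-375676} = - \frac{1}{375676} \approx -2.6619 \cdot 10^{-6}$)
$l = \frac{11612896513}{375676}$ ($l = 30912 - - \frac{1}{375676} = 30912 + \frac{1}{375676} = \frac{11612896513}{375676} \approx 30912.0$)
$l + b{\left(-465 \right)} = \frac{11612896513}{375676} + \left(-762 + 2 \left(-465\right)\right) = \frac{11612896513}{375676} - 1692 = \frac{10977252721}{375676}$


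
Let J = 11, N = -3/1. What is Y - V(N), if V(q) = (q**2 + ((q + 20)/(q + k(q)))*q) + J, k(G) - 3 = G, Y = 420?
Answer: 383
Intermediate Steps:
k(G) = 3 + G
N = -3 (N = -3*1 = -3)
V(q) = 11 + q**2 + q*(20 + q)/(3 + 2*q) (V(q) = (q**2 + ((q + 20)/(q + (3 + q)))*q) + 11 = (q**2 + ((20 + q)/(3 + 2*q))*q) + 11 = (q**2 + q*(20 + q)/(3 + 2*q)) + 11 = 11 + q**2 + q*(20 + q)/(3 + 2*q))
Y - V(N) = 420 - (33 + 2*(-3)**3 + 4*(-3)**2 + 42*(-3))/(3 + 2*(-3)) = 420 - (33 + 2*(-27) + 4*9 - 126)/(3 - 6) = 420 - (33 - 54 + 36 - 126)/(-3) = 420 - (-1)*(-111)/3 = 420 - 1*37 = 420 - 37 = 383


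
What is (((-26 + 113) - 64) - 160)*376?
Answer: -51512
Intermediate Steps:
(((-26 + 113) - 64) - 160)*376 = ((87 - 64) - 160)*376 = (23 - 160)*376 = -137*376 = -51512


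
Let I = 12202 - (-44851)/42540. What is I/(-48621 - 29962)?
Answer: -519117931/3342920820 ≈ -0.15529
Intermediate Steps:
I = 519117931/42540 (I = 12202 - (-44851)/42540 = 12202 - 1*(-44851/42540) = 12202 + 44851/42540 = 519117931/42540 ≈ 12203.)
I/(-48621 - 29962) = 519117931/(42540*(-48621 - 29962)) = (519117931/42540)/(-78583) = (519117931/42540)*(-1/78583) = -519117931/3342920820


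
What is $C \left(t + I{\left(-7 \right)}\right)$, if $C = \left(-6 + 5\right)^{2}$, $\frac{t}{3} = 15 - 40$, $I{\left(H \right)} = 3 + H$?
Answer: $-79$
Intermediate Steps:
$t = -75$ ($t = 3 \left(15 - 40\right) = 3 \left(-25\right) = -75$)
$C = 1$ ($C = \left(-1\right)^{2} = 1$)
$C \left(t + I{\left(-7 \right)}\right) = 1 \left(-75 + \left(3 - 7\right)\right) = 1 \left(-75 - 4\right) = 1 \left(-79\right) = -79$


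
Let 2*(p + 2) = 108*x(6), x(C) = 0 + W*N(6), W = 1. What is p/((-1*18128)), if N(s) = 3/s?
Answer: -25/18128 ≈ -0.0013791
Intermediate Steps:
x(C) = ½ (x(C) = 0 + 1*(3/6) = 0 + 1*(3*(⅙)) = 0 + 1*(½) = 0 + ½ = ½)
p = 25 (p = -2 + (108*(½))/2 = -2 + (½)*54 = -2 + 27 = 25)
p/((-1*18128)) = 25/((-1*18128)) = 25/(-18128) = 25*(-1/18128) = -25/18128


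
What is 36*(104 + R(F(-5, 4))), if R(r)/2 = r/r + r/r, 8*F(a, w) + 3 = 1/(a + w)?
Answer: 3888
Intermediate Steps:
F(a, w) = -3/8 + 1/(8*(a + w))
R(r) = 4 (R(r) = 2*(r/r + r/r) = 2*(1 + 1) = 2*2 = 4)
36*(104 + R(F(-5, 4))) = 36*(104 + 4) = 36*108 = 3888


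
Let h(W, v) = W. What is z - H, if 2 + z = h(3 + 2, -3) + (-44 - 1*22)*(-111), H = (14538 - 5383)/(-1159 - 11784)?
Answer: 94868402/12943 ≈ 7329.7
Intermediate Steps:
H = -9155/12943 (H = 9155/(-12943) = 9155*(-1/12943) = -9155/12943 ≈ -0.70733)
z = 7329 (z = -2 + ((3 + 2) + (-44 - 1*22)*(-111)) = -2 + (5 + (-44 - 22)*(-111)) = -2 + (5 - 66*(-111)) = -2 + (5 + 7326) = -2 + 7331 = 7329)
z - H = 7329 - 1*(-9155/12943) = 7329 + 9155/12943 = 94868402/12943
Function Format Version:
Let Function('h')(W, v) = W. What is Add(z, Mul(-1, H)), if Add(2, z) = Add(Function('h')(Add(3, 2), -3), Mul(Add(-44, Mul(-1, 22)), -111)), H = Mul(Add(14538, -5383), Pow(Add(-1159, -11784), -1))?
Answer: Rational(94868402, 12943) ≈ 7329.7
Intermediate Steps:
H = Rational(-9155, 12943) (H = Mul(9155, Pow(-12943, -1)) = Mul(9155, Rational(-1, 12943)) = Rational(-9155, 12943) ≈ -0.70733)
z = 7329 (z = Add(-2, Add(Add(3, 2), Mul(Add(-44, Mul(-1, 22)), -111))) = Add(-2, Add(5, Mul(Add(-44, -22), -111))) = Add(-2, Add(5, Mul(-66, -111))) = Add(-2, Add(5, 7326)) = Add(-2, 7331) = 7329)
Add(z, Mul(-1, H)) = Add(7329, Mul(-1, Rational(-9155, 12943))) = Add(7329, Rational(9155, 12943)) = Rational(94868402, 12943)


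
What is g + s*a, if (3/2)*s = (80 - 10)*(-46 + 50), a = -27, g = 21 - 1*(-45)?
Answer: -4974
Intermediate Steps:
g = 66 (g = 21 + 45 = 66)
s = 560/3 (s = 2*((80 - 10)*(-46 + 50))/3 = 2*(70*4)/3 = (⅔)*280 = 560/3 ≈ 186.67)
g + s*a = 66 + (560/3)*(-27) = 66 - 5040 = -4974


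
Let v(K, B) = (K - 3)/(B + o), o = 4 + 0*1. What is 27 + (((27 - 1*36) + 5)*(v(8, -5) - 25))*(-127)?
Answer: -15213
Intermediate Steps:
o = 4 (o = 4 + 0 = 4)
v(K, B) = (-3 + K)/(4 + B) (v(K, B) = (K - 3)/(B + 4) = (-3 + K)/(4 + B))
27 + (((27 - 1*36) + 5)*(v(8, -5) - 25))*(-127) = 27 + (((27 - 1*36) + 5)*((-3 + 8)/(4 - 5) - 25))*(-127) = 27 + (((27 - 36) + 5)*(5/(-1) - 25))*(-127) = 27 + ((-9 + 5)*(-1*5 - 25))*(-127) = 27 - 4*(-5 - 25)*(-127) = 27 - 4*(-30)*(-127) = 27 + 120*(-127) = 27 - 15240 = -15213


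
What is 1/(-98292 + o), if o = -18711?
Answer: -1/117003 ≈ -8.5468e-6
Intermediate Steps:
1/(-98292 + o) = 1/(-98292 - 18711) = 1/(-117003) = -1/117003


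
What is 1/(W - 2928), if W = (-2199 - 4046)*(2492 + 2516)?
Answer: -1/31277888 ≈ -3.1971e-8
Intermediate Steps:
W = -31274960 (W = -6245*5008 = -31274960)
1/(W - 2928) = 1/(-31274960 - 2928) = 1/(-31277888) = -1/31277888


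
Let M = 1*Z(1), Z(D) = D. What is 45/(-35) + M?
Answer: -2/7 ≈ -0.28571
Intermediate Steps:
M = 1 (M = 1*1 = 1)
45/(-35) + M = 45/(-35) + 1 = 45*(-1/35) + 1 = -9/7 + 1 = -2/7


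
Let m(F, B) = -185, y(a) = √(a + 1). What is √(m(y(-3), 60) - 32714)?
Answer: I*√32899 ≈ 181.38*I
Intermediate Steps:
y(a) = √(1 + a)
√(m(y(-3), 60) - 32714) = √(-185 - 32714) = √(-32899) = I*√32899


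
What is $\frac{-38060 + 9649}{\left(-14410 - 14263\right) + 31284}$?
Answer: $- \frac{28411}{2611} \approx -10.881$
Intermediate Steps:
$\frac{-38060 + 9649}{\left(-14410 - 14263\right) + 31284} = - \frac{28411}{-28673 + 31284} = - \frac{28411}{2611}$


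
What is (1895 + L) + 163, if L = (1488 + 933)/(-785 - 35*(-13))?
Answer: 225573/110 ≈ 2050.7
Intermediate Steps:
L = -807/110 (L = 2421/(-785 + 455) = 2421/(-330) = 2421*(-1/330) = -807/110 ≈ -7.3364)
(1895 + L) + 163 = (1895 - 807/110) + 163 = 207643/110 + 163 = 225573/110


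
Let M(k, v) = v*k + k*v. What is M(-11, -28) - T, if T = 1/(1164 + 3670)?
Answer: 2977743/4834 ≈ 616.00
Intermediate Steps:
M(k, v) = 2*k*v (M(k, v) = k*v + k*v = 2*k*v)
T = 1/4834 ≈ 0.00020687
M(-11, -28) - T = 2*(-11)*(-28) - 1*1/4834 = 616 - 1/4834 = 2977743/4834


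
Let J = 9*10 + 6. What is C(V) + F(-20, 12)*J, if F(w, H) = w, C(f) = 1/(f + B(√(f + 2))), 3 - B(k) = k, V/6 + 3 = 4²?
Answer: -12443439/6481 + 4*√5/6481 ≈ -1920.0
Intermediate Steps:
J = 96 (J = 90 + 6 = 96)
V = 78 (V = -18 + 6*4² = -18 + 6*16 = -18 + 96 = 78)
B(k) = 3 - k
C(f) = 1/(3 + f - √(2 + f)) (C(f) = 1/(f + (3 - √(f + 2))) = 1/(f + (3 - √(2 + f))) = 1/(3 + f - √(2 + f)))
C(V) + F(-20, 12)*J = 1/(3 + 78 - √(2 + 78)) - 20*96 = 1/(3 + 78 - √80) - 1920 = 1/(3 + 78 - 4*√5) - 1920 = 1/(81 - 4*√5) - 1920 = -1920 + 1/(81 - 4*√5)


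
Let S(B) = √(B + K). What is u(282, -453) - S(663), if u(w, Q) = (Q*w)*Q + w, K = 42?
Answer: 57869220 - √705 ≈ 5.7869e+7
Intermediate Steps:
S(B) = √(42 + B) (S(B) = √(B + 42) = √(42 + B))
u(w, Q) = w + w*Q² (u(w, Q) = w*Q² + w = w + w*Q²)
u(282, -453) - S(663) = 282*(1 + (-453)²) - √(42 + 663) = 282*(1 + 205209) - √705 = 282*205210 - √705 = 57869220 - √705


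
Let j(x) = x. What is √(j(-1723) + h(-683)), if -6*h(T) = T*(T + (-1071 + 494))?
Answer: I*√145153 ≈ 380.99*I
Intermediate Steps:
h(T) = -T*(-577 + T)/6 (h(T) = -T*(T + (-1071 + 494))/6 = -T*(T - 577)/6 = -T*(-577 + T)/6)
√(j(-1723) + h(-683)) = √(-1723 + (⅙)*(-683)*(577 - 1*(-683))) = √(-1723 + (⅙)*(-683)*(577 + 683)) = √(-1723 + (⅙)*(-683)*1260) = √(-1723 - 143430) = √(-145153) = I*√145153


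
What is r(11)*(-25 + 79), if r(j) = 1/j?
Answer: 54/11 ≈ 4.9091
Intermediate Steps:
r(11)*(-25 + 79) = (-25 + 79)/11 = (1/11)*54 = 54/11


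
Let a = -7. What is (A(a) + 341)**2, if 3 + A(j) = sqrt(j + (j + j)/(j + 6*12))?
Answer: (21970 + I*sqrt(30485))**2/4225 ≈ 1.1424e+5 + 1815.8*I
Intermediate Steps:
A(j) = -3 + sqrt(j + 2*j/(72 + j)) (A(j) = -3 + sqrt(j + (j + j)/(j + 6*12)) = -3 + sqrt(j + (2*j)/(j + 72)) = -3 + sqrt(j + (2*j)/(72 + j)) = -3 + sqrt(j + 2*j/(72 + j)))
(A(a) + 341)**2 = ((-3 + sqrt(-7*(74 - 7)/(72 - 7))) + 341)**2 = ((-3 + sqrt(-7*67/65)) + 341)**2 = ((-3 + sqrt(-7*1/65*67)) + 341)**2 = ((-3 + sqrt(-469/65)) + 341)**2 = ((-3 + I*sqrt(30485)/65) + 341)**2 = (338 + I*sqrt(30485)/65)**2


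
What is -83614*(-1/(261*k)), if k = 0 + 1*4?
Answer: 41807/522 ≈ 80.090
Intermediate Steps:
k = 4 (k = 0 + 4 = 4)
-83614*(-1/(261*k)) = -83614/((-261*4)) = -83614/(-1044) = -83614*(-1/1044) = 41807/522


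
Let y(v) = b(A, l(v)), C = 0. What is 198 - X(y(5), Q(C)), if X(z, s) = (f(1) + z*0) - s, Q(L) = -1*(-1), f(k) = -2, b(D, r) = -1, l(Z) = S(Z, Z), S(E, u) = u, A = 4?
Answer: 201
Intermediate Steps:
l(Z) = Z
Q(L) = 1
y(v) = -1
X(z, s) = -2 - s (X(z, s) = (-2 + z*0) - s = (-2 + 0) - s = -2 - s)
198 - X(y(5), Q(C)) = 198 - (-2 - 1*1) = 198 - (-2 - 1) = 198 - 1*(-3) = 198 + 3 = 201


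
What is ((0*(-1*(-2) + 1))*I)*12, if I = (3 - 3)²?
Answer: 0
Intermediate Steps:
I = 0 (I = 0² = 0)
((0*(-1*(-2) + 1))*I)*12 = ((0*(-1*(-2) + 1))*0)*12 = ((0*(2 + 1))*0)*12 = ((0*3)*0)*12 = (0*0)*12 = 0*12 = 0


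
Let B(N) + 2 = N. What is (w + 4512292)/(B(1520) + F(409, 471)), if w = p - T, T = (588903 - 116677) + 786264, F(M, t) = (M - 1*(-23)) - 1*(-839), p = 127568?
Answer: 3381370/2789 ≈ 1212.4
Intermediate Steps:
F(M, t) = 862 + M (F(M, t) = (M + 23) + 839 = (23 + M) + 839 = 862 + M)
T = 1258490 (T = 472226 + 786264 = 1258490)
B(N) = -2 + N
w = -1130922 (w = 127568 - 1*1258490 = 127568 - 1258490 = -1130922)
(w + 4512292)/(B(1520) + F(409, 471)) = (-1130922 + 4512292)/((-2 + 1520) + (862 + 409)) = 3381370/(1518 + 1271) = 3381370/2789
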